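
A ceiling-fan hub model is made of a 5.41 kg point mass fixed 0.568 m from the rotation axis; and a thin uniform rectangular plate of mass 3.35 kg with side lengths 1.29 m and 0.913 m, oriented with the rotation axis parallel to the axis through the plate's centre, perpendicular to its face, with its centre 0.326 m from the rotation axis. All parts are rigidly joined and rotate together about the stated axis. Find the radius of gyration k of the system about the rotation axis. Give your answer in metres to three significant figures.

Point mass: I_cm = 0; centre at d = 0.568 m, so the parallel axis theorem gives I = 0 + (5.41)(0.568)² = 1.7454 kg·m².
Rectangular plate: I_cm = (1/12)M(a²+b²) = (1/12)(3.35)[(1.29)² + (0.913)²] = 0.69727 kg·m²; centre at d = 0.326 m, so the parallel axis theorem gives I = 0.69727 + (3.35)(0.326)² = 1.0533 kg·m².
Total I = 2.7987 kg·m²; total mass M = 8.76 kg.
k = √(I/M) = √(2.7987/8.76) = 0.56523 m.

0.565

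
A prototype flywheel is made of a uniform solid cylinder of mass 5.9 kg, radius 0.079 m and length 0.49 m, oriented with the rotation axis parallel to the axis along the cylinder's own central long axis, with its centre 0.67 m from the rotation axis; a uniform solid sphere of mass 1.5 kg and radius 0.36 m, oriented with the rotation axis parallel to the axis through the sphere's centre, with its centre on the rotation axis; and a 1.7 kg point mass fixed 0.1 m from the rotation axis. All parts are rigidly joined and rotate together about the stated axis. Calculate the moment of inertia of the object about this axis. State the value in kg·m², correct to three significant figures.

Solid cylinder: I_cm = (1/2)MR² = (1/2)(5.9)(0.079)² = 0.018411 kg·m²; centre at d = 0.67 m, so I = I_cm + Md² gives I = 0.018411 + (5.9)(0.67)² = 2.6669 kg·m².
Solid sphere: I_cm = (2/5)MR² = (2/5)(1.5)(0.36)² = 0.07776 kg·m²; axis through the centre, so I = 0.07776 kg·m².
Point mass: I_cm = 0; centre at d = 0.1 m, so I = I_cm + Md² gives I = 0 + (1.7)(0.1)² = 0.017 kg·m².
Total I = 2.6669 + 0.07776 + 0.017 = 2.7617 kg·m².

2.76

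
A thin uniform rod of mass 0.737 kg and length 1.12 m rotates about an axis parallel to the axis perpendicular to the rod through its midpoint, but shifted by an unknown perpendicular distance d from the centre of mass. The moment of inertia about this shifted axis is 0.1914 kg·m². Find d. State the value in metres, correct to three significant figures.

About the centre-of-mass axis, I_cm = (1/12)ML² = (1/12)(0.737)(1.12)² = 0.077041 kg·m².
Parallel axis theorem: I = I_cm + Md², so Md² = 0.1914 − 0.077041 = 0.11436 kg·m².
d = √(0.11436 / 0.737) = 0.39391 m.

0.394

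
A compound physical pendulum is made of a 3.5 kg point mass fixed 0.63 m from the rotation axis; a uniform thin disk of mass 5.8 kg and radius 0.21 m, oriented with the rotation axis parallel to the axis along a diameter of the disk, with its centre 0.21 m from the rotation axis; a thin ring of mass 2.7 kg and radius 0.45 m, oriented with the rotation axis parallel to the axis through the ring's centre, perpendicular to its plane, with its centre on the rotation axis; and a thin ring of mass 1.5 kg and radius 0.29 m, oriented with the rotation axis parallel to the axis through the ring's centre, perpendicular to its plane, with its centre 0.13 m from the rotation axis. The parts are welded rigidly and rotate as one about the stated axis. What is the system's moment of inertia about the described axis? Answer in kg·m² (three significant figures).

2.41

Point mass: I_cm = 0; centre at d = 0.63 m, so I = I_cm + Md² gives I = 0 + (3.5)(0.63)² = 1.3892 kg·m².
Thin disk: I_cm = (1/4)MR² = (1/4)(5.8)(0.21)² = 0.063945 kg·m²; centre at d = 0.21 m, so I = I_cm + Md² gives I = 0.063945 + (5.8)(0.21)² = 0.31972 kg·m².
Thin ring: I_cm = MR² = (2.7)(0.45)² = 0.54675 kg·m²; axis through the centre, so I = 0.54675 kg·m².
Thin ring: I_cm = MR² = (1.5)(0.29)² = 0.12615 kg·m²; centre at d = 0.13 m, so I = I_cm + Md² gives I = 0.12615 + (1.5)(0.13)² = 0.1515 kg·m².
Total I = 1.3892 + 0.31972 + 0.54675 + 0.1515 = 2.4071 kg·m².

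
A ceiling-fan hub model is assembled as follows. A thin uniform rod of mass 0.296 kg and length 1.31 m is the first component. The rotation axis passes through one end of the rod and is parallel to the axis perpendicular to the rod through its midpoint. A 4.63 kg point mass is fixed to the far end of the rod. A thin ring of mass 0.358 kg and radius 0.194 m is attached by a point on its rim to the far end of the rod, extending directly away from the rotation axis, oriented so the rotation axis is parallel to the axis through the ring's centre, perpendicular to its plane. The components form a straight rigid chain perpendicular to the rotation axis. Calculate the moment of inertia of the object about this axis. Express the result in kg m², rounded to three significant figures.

Thin rod: I_cm = (1/12)ML² = (1/12)(0.296)(1.31)² = 0.04233 kg m²; centre at d = 0.655 m, so the parallel axis theorem gives I = 0.04233 + (0.296)(0.655)² = 0.16932 kg m².
Point mass: I_cm = 0; centre at d = 0.655 + 0.655 = 1.31 m, so the parallel axis theorem gives I = 0 + (4.63)(1.31)² = 7.9455 kg m².
Thin ring: I_cm = MR² = (0.358)(0.194)² = 0.013474 kg m²; centre at d = 0.655 + 0.655 + 0.194 = 1.504 m, so the parallel axis theorem gives I = 0.013474 + (0.358)(1.504)² = 0.82328 kg m².
Total I = 0.16932 + 7.9455 + 0.82328 = 8.9381 kg m².

8.94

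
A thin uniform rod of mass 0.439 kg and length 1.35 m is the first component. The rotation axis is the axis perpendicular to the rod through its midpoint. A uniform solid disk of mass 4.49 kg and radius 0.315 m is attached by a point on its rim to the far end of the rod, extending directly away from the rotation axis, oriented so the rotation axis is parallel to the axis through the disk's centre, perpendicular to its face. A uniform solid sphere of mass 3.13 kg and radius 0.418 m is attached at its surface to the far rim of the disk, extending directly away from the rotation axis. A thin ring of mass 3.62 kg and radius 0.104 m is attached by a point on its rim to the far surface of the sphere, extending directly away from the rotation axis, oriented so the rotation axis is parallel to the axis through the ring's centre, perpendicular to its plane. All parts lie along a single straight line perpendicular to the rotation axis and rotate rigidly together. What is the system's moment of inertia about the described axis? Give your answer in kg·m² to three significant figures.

Thin rod: I_cm = (1/12)ML² = (1/12)(0.439)(1.35)² = 0.066673 kg·m²; axis through the centre, so I = 0.066673 kg·m².
Solid disk: I_cm = (1/2)MR² = (1/2)(4.49)(0.315)² = 0.22276 kg·m²; centre at d = 0.675 + 0.315 = 0.99 m, so the parallel axis theorem gives I = 0.22276 + (4.49)(0.99)² = 4.6234 kg·m².
Solid sphere: I_cm = (2/5)MR² = (2/5)(3.13)(0.418)² = 0.21875 kg·m²; centre at d = 0.675 + 0.315 + 0.315 + 0.418 = 1.723 m, so the parallel axis theorem gives I = 0.21875 + (3.13)(1.723)² = 9.5109 kg·m².
Thin ring: I_cm = MR² = (3.62)(0.104)² = 0.039154 kg·m²; centre at d = 0.675 + 0.315 + 0.315 + 0.418 + 0.418 + 0.104 = 2.245 m, so the parallel axis theorem gives I = 0.039154 + (3.62)(2.245)² = 18.284 kg·m².
Total I = 0.066673 + 4.6234 + 9.5109 + 18.284 = 32.485 kg·m².

32.5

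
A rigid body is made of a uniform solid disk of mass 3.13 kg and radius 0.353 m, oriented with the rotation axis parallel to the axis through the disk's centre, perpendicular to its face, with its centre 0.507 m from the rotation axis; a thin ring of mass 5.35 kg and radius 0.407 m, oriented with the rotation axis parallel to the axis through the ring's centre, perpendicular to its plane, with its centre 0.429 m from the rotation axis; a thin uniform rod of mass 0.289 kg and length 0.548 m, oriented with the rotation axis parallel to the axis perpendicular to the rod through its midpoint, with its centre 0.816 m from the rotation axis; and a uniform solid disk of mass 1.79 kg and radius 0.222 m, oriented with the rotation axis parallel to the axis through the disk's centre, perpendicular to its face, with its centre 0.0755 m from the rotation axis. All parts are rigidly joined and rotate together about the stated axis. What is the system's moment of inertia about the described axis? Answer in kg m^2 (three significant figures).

3.12

Solid disk: I_cm = (1/2)MR² = (1/2)(3.13)(0.353)² = 0.19501 kg m^2; centre at d = 0.507 m, so I = I_cm + Md² gives I = 0.19501 + (3.13)(0.507)² = 0.99958 kg m^2.
Thin ring: I_cm = MR² = (5.35)(0.407)² = 0.88622 kg m^2; centre at d = 0.429 m, so I = I_cm + Md² gives I = 0.88622 + (5.35)(0.429)² = 1.8708 kg m^2.
Thin rod: I_cm = (1/12)ML² = (1/12)(0.289)(0.548)² = 0.0072323 kg m^2; centre at d = 0.816 m, so I = I_cm + Md² gives I = 0.0072323 + (0.289)(0.816)² = 0.19966 kg m^2.
Solid disk: I_cm = (1/2)MR² = (1/2)(1.79)(0.222)² = 0.044109 kg m^2; centre at d = 0.0755 m, so I = I_cm + Md² gives I = 0.044109 + (1.79)(0.0755)² = 0.054313 kg m^2.
Total I = 0.99958 + 1.8708 + 0.19966 + 0.054313 = 3.1244 kg m^2.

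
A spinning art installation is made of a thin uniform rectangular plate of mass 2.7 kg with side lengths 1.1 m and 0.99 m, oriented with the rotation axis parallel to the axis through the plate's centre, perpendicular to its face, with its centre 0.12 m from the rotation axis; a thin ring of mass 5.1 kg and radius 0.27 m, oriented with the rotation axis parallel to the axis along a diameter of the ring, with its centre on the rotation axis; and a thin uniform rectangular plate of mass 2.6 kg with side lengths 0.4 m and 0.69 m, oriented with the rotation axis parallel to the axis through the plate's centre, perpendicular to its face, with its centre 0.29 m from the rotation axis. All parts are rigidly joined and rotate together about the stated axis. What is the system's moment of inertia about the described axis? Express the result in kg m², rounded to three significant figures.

1.07

Rectangular plate: I_cm = (1/12)M(a²+b²) = (1/12)(2.7)[(1.1)² + (0.99)²] = 0.49277 kg m²; centre at d = 0.12 m, so I = I_cm + Md² gives I = 0.49277 + (2.7)(0.12)² = 0.53165 kg m².
Thin ring: I_cm = (1/2)MR² = (1/2)(5.1)(0.27)² = 0.1859 kg m²; axis through the centre, so I = 0.1859 kg m².
Rectangular plate: I_cm = (1/12)M(a²+b²) = (1/12)(2.6)[(0.4)² + (0.69)²] = 0.13782 kg m²; centre at d = 0.29 m, so I = I_cm + Md² gives I = 0.13782 + (2.6)(0.29)² = 0.35648 kg m².
Total I = 0.53165 + 0.1859 + 0.35648 = 1.074 kg m².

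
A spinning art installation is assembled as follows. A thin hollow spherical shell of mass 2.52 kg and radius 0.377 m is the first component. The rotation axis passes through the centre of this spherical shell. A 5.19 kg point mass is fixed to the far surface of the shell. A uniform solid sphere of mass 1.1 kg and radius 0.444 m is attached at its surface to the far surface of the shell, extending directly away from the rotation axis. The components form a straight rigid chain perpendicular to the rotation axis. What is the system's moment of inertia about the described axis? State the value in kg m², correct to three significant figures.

Spherical shell: I_cm = (2/3)MR² = (2/3)(2.52)(0.377)² = 0.23878 kg m²; axis through the centre, so I = 0.23878 kg m².
Point mass: I_cm = 0; centre at d = 0.377 m, so the parallel axis theorem gives I = 0 + (5.19)(0.377)² = 0.73765 kg m².
Solid sphere: I_cm = (2/5)MR² = (2/5)(1.1)(0.444)² = 0.08674 kg m²; centre at d = 0.377 + 0.444 = 0.821 m, so the parallel axis theorem gives I = 0.08674 + (1.1)(0.821)² = 0.82818 kg m².
Total I = 0.23878 + 0.73765 + 0.82818 = 1.8046 kg m².

1.80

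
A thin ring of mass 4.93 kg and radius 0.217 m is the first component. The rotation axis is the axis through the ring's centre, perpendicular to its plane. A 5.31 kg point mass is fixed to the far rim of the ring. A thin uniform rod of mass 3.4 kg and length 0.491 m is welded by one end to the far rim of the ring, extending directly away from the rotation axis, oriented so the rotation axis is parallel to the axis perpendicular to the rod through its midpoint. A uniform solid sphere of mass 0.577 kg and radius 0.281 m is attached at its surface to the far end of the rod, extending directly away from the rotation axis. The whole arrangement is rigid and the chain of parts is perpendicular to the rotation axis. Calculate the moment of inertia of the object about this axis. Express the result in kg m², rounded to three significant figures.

1.86

Thin ring: I_cm = MR² = (4.93)(0.217)² = 0.23215 kg m²; axis through the centre, so I = 0.23215 kg m².
Point mass: I_cm = 0; centre at d = 0.217 m, so I = I_cm + Md² gives I = 0 + (5.31)(0.217)² = 0.25004 kg m².
Thin rod: I_cm = (1/12)ML² = (1/12)(3.4)(0.491)² = 0.068306 kg m²; centre at d = 0.217 + 0.2455 = 0.4625 m, so I = I_cm + Md² gives I = 0.068306 + (3.4)(0.4625)² = 0.79559 kg m².
Solid sphere: I_cm = (2/5)MR² = (2/5)(0.577)(0.281)² = 0.018224 kg m²; centre at d = 0.217 + 0.2455 + 0.2455 + 0.281 = 0.989 m, so I = I_cm + Md² gives I = 0.018224 + (0.577)(0.989)² = 0.5826 kg m².
Total I = 0.23215 + 0.25004 + 0.79559 + 0.5826 = 1.8604 kg m².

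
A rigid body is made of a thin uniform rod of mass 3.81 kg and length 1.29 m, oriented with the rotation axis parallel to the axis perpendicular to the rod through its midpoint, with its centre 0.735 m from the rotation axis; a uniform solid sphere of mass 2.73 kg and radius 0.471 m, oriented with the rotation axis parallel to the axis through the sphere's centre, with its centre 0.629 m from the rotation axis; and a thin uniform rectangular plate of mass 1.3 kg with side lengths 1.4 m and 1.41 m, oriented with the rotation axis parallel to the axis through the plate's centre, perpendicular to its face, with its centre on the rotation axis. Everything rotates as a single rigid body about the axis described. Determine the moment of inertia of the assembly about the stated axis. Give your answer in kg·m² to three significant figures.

4.34

Thin rod: I_cm = (1/12)ML² = (1/12)(3.81)(1.29)² = 0.52835 kg·m²; centre at d = 0.735 m, so the parallel axis theorem gives I = 0.52835 + (3.81)(0.735)² = 2.5866 kg·m².
Solid sphere: I_cm = (2/5)MR² = (2/5)(2.73)(0.471)² = 0.24225 kg·m²; centre at d = 0.629 m, so the parallel axis theorem gives I = 0.24225 + (2.73)(0.629)² = 1.3224 kg·m².
Rectangular plate: I_cm = (1/12)M(a²+b²) = (1/12)(1.3)[(1.4)² + (1.41)²] = 0.42771 kg·m²; axis through the centre, so I = 0.42771 kg·m².
Total I = 2.5866 + 1.3224 + 0.42771 = 4.3367 kg·m².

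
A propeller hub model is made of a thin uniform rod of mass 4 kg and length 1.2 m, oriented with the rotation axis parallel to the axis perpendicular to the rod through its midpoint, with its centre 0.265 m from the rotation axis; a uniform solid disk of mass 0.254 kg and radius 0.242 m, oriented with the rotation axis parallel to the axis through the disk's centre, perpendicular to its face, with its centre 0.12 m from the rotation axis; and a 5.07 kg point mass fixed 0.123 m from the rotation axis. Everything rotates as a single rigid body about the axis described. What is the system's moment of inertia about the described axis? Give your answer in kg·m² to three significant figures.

0.849

Thin rod: I_cm = (1/12)ML² = (1/12)(4)(1.2)² = 0.48 kg·m²; centre at d = 0.265 m, so the parallel axis theorem gives I = 0.48 + (4)(0.265)² = 0.7609 kg·m².
Solid disk: I_cm = (1/2)MR² = (1/2)(0.254)(0.242)² = 0.0074376 kg·m²; centre at d = 0.12 m, so the parallel axis theorem gives I = 0.0074376 + (0.254)(0.12)² = 0.011095 kg·m².
Point mass: I_cm = 0; centre at d = 0.123 m, so the parallel axis theorem gives I = 0 + (5.07)(0.123)² = 0.076704 kg·m².
Total I = 0.7609 + 0.011095 + 0.076704 = 0.8487 kg·m².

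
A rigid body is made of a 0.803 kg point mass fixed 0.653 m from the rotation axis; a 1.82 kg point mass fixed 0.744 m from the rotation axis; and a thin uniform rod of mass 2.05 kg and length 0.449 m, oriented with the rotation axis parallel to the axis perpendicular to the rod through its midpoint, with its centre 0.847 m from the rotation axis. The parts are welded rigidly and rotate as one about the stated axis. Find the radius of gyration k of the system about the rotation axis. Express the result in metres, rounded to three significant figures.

Point mass: I_cm = 0; centre at d = 0.653 m, so I = I_cm + Md² gives I = 0 + (0.803)(0.653)² = 0.34241 kg·m².
Point mass: I_cm = 0; centre at d = 0.744 m, so I = I_cm + Md² gives I = 0 + (1.82)(0.744)² = 1.0074 kg·m².
Thin rod: I_cm = (1/12)ML² = (1/12)(2.05)(0.449)² = 0.03444 kg·m²; centre at d = 0.847 m, so I = I_cm + Md² gives I = 0.03444 + (2.05)(0.847)² = 1.5051 kg·m².
Total I = 2.855 kg·m²; total mass M = 4.673 kg.
k = √(I/M) = √(2.855/4.673) = 0.78163 m.

0.782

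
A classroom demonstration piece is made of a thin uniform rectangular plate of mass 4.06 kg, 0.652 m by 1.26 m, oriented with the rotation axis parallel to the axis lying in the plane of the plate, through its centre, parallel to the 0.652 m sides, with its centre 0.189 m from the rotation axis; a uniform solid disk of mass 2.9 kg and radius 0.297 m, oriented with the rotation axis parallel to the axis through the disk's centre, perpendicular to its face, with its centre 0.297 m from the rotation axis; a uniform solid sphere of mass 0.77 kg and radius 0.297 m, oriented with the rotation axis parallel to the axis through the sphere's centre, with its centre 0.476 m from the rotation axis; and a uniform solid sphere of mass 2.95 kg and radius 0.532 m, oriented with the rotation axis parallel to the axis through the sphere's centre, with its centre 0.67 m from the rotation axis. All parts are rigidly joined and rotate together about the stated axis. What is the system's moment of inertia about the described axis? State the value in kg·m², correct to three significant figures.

Rectangular plate: I_cm = (1/12)Mb² = (1/12)(4.06)(1.26)² = 0.53714 kg·m²; centre at d = 0.189 m, so the parallel axis theorem gives I = 0.53714 + (4.06)(0.189)² = 0.68217 kg·m².
Solid disk: I_cm = (1/2)MR² = (1/2)(2.9)(0.297)² = 0.1279 kg·m²; centre at d = 0.297 m, so the parallel axis theorem gives I = 0.1279 + (2.9)(0.297)² = 0.38371 kg·m².
Solid sphere: I_cm = (2/5)MR² = (2/5)(0.77)(0.297)² = 0.027168 kg·m²; centre at d = 0.476 m, so the parallel axis theorem gives I = 0.027168 + (0.77)(0.476)² = 0.20163 kg·m².
Solid sphere: I_cm = (2/5)MR² = (2/5)(2.95)(0.532)² = 0.33397 kg·m²; centre at d = 0.67 m, so the parallel axis theorem gives I = 0.33397 + (2.95)(0.67)² = 1.6582 kg·m².
Total I = 0.68217 + 0.38371 + 0.20163 + 1.6582 = 2.9257 kg·m².

2.93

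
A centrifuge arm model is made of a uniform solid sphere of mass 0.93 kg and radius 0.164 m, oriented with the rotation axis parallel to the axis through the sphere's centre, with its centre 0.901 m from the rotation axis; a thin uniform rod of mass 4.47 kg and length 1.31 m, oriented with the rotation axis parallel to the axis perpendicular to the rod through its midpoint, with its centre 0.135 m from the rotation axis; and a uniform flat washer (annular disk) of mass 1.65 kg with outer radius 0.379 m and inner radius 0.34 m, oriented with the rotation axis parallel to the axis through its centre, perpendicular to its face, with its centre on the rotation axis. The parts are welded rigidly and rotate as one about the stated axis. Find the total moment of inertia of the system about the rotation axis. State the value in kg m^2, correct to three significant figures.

1.70

Solid sphere: I_cm = (2/5)MR² = (2/5)(0.93)(0.164)² = 0.010005 kg m^2; centre at d = 0.901 m, so the parallel axis theorem gives I = 0.010005 + (0.93)(0.901)² = 0.76498 kg m^2.
Thin rod: I_cm = (1/12)ML² = (1/12)(4.47)(1.31)² = 0.63925 kg m^2; centre at d = 0.135 m, so the parallel axis theorem gives I = 0.63925 + (4.47)(0.135)² = 0.72071 kg m^2.
Annular disk: I_cm = (1/2)M(R²+r²) = (1/2)(1.65)[(0.379)² + (0.34)²] = 0.21387 kg m^2; axis through the centre, so I = 0.21387 kg m^2.
Total I = 0.76498 + 0.72071 + 0.21387 = 1.6996 kg m^2.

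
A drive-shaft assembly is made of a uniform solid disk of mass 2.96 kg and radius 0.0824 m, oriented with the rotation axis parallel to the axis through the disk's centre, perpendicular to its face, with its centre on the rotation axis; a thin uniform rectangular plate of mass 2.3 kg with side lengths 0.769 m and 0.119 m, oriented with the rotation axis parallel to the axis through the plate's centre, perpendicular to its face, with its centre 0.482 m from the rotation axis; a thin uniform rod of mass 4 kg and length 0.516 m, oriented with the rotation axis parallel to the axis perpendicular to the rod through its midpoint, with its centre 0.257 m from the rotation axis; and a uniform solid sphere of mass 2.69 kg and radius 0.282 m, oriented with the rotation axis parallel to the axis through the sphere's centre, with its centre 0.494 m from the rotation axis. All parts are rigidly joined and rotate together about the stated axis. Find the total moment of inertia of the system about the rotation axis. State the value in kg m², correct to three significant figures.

1.76

Solid disk: I_cm = (1/2)MR² = (1/2)(2.96)(0.0824)² = 0.010049 kg m²; axis through the centre, so I = 0.010049 kg m².
Rectangular plate: I_cm = (1/12)M(a²+b²) = (1/12)(2.3)[(0.769)² + (0.119)²] = 0.11606 kg m²; centre at d = 0.482 m, so I = I_cm + Md² gives I = 0.11606 + (2.3)(0.482)² = 0.6504 kg m².
Thin rod: I_cm = (1/12)ML² = (1/12)(4)(0.516)² = 0.088752 kg m²; centre at d = 0.257 m, so I = I_cm + Md² gives I = 0.088752 + (4)(0.257)² = 0.35295 kg m².
Solid sphere: I_cm = (2/5)MR² = (2/5)(2.69)(0.282)² = 0.085568 kg m²; centre at d = 0.494 m, so I = I_cm + Md² gives I = 0.085568 + (2.69)(0.494)² = 0.74202 kg m².
Total I = 0.010049 + 0.6504 + 0.35295 + 0.74202 = 1.7554 kg m².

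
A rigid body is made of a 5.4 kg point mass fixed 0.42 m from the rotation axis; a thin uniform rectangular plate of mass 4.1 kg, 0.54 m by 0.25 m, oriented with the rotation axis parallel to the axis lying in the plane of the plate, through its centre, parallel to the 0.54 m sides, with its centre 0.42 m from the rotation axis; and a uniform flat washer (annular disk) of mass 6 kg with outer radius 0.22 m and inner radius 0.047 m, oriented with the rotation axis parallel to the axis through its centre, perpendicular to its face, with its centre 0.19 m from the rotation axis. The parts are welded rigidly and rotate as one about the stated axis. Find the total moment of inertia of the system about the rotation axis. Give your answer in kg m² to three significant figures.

2.07

Point mass: I_cm = 0; centre at d = 0.42 m, so I = I_cm + Md² gives I = 0 + (5.4)(0.42)² = 0.95256 kg m².
Rectangular plate: I_cm = (1/12)Mb² = (1/12)(4.1)(0.25)² = 0.021354 kg m²; centre at d = 0.42 m, so I = I_cm + Md² gives I = 0.021354 + (4.1)(0.42)² = 0.74459 kg m².
Annular disk: I_cm = (1/2)M(R²+r²) = (1/2)(6)[(0.22)² + (0.047)²] = 0.15183 kg m²; centre at d = 0.19 m, so I = I_cm + Md² gives I = 0.15183 + (6)(0.19)² = 0.36843 kg m².
Total I = 0.95256 + 0.74459 + 0.36843 = 2.0656 kg m².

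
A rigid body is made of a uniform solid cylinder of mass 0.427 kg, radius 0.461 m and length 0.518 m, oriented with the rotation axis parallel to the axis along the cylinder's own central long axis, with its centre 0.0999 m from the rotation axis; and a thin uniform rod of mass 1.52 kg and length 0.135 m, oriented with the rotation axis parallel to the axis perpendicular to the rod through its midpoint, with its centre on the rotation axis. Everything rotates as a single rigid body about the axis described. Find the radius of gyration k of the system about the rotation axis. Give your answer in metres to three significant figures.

0.163

Solid cylinder: I_cm = (1/2)MR² = (1/2)(0.427)(0.461)² = 0.045373 kg m^2; centre at d = 0.0999 m, so I = I_cm + Md² gives I = 0.045373 + (0.427)(0.0999)² = 0.049635 kg m^2.
Thin rod: I_cm = (1/12)ML² = (1/12)(1.52)(0.135)² = 0.0023085 kg m^2; axis through the centre, so I = 0.0023085 kg m^2.
Total I = 0.051943 kg m^2; total mass M = 1.947 kg.
k = √(I/M) = √(0.051943/1.947) = 0.16334 m.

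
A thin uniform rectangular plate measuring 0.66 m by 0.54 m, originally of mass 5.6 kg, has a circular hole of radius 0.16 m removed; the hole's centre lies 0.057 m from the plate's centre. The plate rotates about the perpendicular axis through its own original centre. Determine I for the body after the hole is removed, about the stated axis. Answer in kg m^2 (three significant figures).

Unpierced body about its centre: I₀ = (1/12)M(a²+b²) = (1/12)(5.6)[(0.66)² + (0.54)²] = 0.33936 kg m^2.
The removed disk has mass m = M·πr²/(ab) = (5.6)·π(0.16)²/(0.66·0.54) = 1.2637 kg (same uniform areal density).
Its moment of inertia about the rotation axis (parallel-axis theorem): I_hole = (1/2)mr² + md² = (1/2)(1.2637)(0.16)² + (1.2637)(0.057)² = 0.020281 kg m^2.
Treating the hole as negative mass, I = I₀ − I_hole = 0.33936 − 0.020281 = 0.31908 kg m^2.

0.319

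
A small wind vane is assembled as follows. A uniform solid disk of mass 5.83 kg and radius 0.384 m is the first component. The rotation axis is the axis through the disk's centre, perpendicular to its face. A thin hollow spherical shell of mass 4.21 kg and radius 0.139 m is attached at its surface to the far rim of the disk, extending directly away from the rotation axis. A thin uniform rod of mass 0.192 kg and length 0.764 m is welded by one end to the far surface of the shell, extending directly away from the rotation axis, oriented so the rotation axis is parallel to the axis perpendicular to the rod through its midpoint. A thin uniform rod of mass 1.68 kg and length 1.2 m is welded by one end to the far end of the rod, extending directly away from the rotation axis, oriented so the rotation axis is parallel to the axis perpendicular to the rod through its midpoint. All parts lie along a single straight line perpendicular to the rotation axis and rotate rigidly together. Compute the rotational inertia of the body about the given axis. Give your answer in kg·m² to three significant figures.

Solid disk: I_cm = (1/2)MR² = (1/2)(5.83)(0.384)² = 0.42983 kg·m²; axis through the centre, so I = 0.42983 kg·m².
Spherical shell: I_cm = (2/3)MR² = (2/3)(4.21)(0.139)² = 0.054228 kg·m²; centre at d = 0.384 + 0.139 = 0.523 m, so the parallel axis theorem gives I = 0.054228 + (4.21)(0.523)² = 1.2058 kg·m².
Thin rod: I_cm = (1/12)ML² = (1/12)(0.192)(0.764)² = 0.0093391 kg·m²; centre at d = 0.384 + 0.139 + 0.139 + 0.382 = 1.044 m, so the parallel axis theorem gives I = 0.0093391 + (0.192)(1.044)² = 0.21861 kg·m².
Thin rod: I_cm = (1/12)ML² = (1/12)(1.68)(1.2)² = 0.2016 kg·m²; centre at d = 0.384 + 0.139 + 0.139 + 0.382 + 0.382 + 0.6 = 2.026 m, so the parallel axis theorem gives I = 0.2016 + (1.68)(2.026)² = 7.0975 kg·m².
Total I = 0.42983 + 1.2058 + 0.21861 + 7.0975 = 8.9517 kg·m².

8.95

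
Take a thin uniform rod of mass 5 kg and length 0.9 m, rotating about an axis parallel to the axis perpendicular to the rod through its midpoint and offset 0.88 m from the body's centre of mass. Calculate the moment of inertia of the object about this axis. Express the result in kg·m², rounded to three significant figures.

4.21

I_cm = (1/12)ML² = (1/12)(5)(0.9)² = 0.3375 kg·m²; centre at d = 0.88 m, so I = I_cm + Md² gives I = 0.3375 + (5)(0.88)² = 4.2095 kg·m².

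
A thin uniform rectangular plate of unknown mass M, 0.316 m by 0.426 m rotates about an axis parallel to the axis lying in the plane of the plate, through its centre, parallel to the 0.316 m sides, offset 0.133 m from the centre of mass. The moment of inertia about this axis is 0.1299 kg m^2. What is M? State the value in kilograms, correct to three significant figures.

3.96

I = I_cm + Md² = (1/12)Mb² + Md² = M·[0.0833333·(0.426)² + (0.133)²] = M·0.032812.
So M = 0.1299 / 0.032812 = 3.9589 kg.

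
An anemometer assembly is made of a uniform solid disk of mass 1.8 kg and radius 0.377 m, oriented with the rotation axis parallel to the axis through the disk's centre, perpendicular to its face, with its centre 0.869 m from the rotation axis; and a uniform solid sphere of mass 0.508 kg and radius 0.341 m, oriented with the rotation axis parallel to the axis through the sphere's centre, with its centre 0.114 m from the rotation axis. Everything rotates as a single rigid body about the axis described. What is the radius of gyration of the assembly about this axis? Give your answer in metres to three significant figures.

0.811

Solid disk: I_cm = (1/2)MR² = (1/2)(1.8)(0.377)² = 0.12792 kg·m²; centre at d = 0.869 m, so I = I_cm + Md² gives I = 0.12792 + (1.8)(0.869)² = 1.4872 kg·m².
Solid sphere: I_cm = (2/5)MR² = (2/5)(0.508)(0.341)² = 0.023628 kg·m²; centre at d = 0.114 m, so I = I_cm + Md² gives I = 0.023628 + (0.508)(0.114)² = 0.03023 kg·m².
Total I = 1.5174 kg·m²; total mass M = 2.308 kg.
k = √(I/M) = √(1.5174/2.308) = 0.81084 m.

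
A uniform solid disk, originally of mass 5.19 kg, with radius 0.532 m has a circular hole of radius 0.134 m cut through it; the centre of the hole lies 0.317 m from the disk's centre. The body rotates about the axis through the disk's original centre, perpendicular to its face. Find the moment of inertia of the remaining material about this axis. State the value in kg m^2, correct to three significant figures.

Unpierced body about its centre: I₀ = (1/2)MR² = (1/2)(5.19)(0.532)² = 0.73445 kg m^2.
The removed disk has mass m = M·(r/R)² = (5.19)(0.134/0.532)² = 0.32927 kg (same uniform areal density).
Its moment of inertia about the rotation axis (parallel-axis theorem): I_hole = (1/2)mr² + md² = (1/2)(0.32927)(0.134)² + (0.32927)(0.317)² = 0.036044 kg m^2.
Treating the hole as negative mass, I = I₀ − I_hole = 0.73445 − 0.036044 = 0.6984 kg m^2.

0.698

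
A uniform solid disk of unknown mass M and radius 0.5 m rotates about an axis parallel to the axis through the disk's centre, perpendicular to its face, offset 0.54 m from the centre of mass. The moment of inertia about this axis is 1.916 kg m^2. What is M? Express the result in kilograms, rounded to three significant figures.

4.60

I = I_cm + Md² = (1/2)MR² + Md² = M·[0.5·(0.5)² + (0.54)²] = M·0.4166.
So M = 1.916 / 0.4166 = 4.5991 kg.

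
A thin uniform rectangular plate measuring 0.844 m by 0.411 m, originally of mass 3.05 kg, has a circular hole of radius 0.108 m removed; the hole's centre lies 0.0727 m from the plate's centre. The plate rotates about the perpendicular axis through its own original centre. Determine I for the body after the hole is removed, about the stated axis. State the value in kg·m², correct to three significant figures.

Unpierced body about its centre: I₀ = (1/12)M(a²+b²) = (1/12)(3.05)[(0.844)² + (0.411)²] = 0.22399 kg·m².
The removed disk has mass m = M·πr²/(ab) = (3.05)·π(0.108)²/(0.844·0.411) = 0.32219 kg (same uniform areal density).
Its moment of inertia about the rotation axis (parallel-axis theorem): I_hole = (1/2)mr² + md² = (1/2)(0.32219)(0.108)² + (0.32219)(0.0727)² = 0.0035819 kg·m².
Treating the hole as negative mass, I = I₀ − I_hole = 0.22399 − 0.0035819 = 0.2204 kg·m².

0.220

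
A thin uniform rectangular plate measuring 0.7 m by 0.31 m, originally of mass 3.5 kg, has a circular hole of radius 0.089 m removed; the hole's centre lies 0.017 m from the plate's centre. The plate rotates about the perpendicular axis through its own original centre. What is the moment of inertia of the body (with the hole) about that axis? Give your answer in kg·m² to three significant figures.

0.169

Unpierced body about its centre: I₀ = (1/12)M(a²+b²) = (1/12)(3.5)[(0.7)² + (0.31)²] = 0.17095 kg·m².
The removed disk has mass m = M·πr²/(ab) = (3.5)·π(0.089)²/(0.7·0.31) = 0.40136 kg (same uniform areal density).
Its moment of inertia about the rotation axis (parallel-axis theorem): I_hole = (1/2)mr² + md² = (1/2)(0.40136)(0.089)² + (0.40136)(0.017)² = 0.0017056 kg·m².
Treating the hole as negative mass, I = I₀ − I_hole = 0.17095 − 0.0017056 = 0.16924 kg·m².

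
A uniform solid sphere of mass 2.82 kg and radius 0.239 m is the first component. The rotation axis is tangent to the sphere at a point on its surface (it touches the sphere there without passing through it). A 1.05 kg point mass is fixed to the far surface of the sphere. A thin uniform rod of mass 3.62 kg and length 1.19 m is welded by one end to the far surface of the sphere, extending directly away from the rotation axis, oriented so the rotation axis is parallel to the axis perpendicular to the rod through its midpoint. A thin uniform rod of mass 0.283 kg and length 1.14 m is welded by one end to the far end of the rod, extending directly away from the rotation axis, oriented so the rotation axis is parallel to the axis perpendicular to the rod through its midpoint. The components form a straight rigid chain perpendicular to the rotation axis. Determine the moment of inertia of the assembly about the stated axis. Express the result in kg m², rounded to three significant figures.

Solid sphere: I_cm = (2/5)MR² = (2/5)(2.82)(0.239)² = 0.064432 kg m²; centre at d = 0.239 m, so I = I_cm + Md² gives I = 0.064432 + (2.82)(0.239)² = 0.22551 kg m².
Point mass: I_cm = 0; centre at d = 0.239 + 0.239 = 0.478 m, so I = I_cm + Md² gives I = 0 + (1.05)(0.478)² = 0.23991 kg m².
Thin rod: I_cm = (1/12)ML² = (1/12)(3.62)(1.19)² = 0.42719 kg m²; centre at d = 0.239 + 0.239 + 0.595 = 1.073 m, so I = I_cm + Md² gives I = 0.42719 + (3.62)(1.073)² = 4.595 kg m².
Thin rod: I_cm = (1/12)ML² = (1/12)(0.283)(1.14)² = 0.030649 kg m²; centre at d = 0.239 + 0.239 + 0.595 + 0.595 + 0.57 = 2.238 m, so I = I_cm + Md² gives I = 0.030649 + (0.283)(2.238)² = 1.4481 kg m².
Total I = 0.22551 + 0.23991 + 4.595 + 1.4481 = 6.5085 kg m².

6.51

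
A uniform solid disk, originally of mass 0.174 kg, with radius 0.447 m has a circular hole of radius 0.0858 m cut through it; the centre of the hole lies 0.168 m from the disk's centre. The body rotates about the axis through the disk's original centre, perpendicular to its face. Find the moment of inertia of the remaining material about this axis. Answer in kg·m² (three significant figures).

Unpierced body about its centre: I₀ = (1/2)MR² = (1/2)(0.174)(0.447)² = 0.017383 kg·m².
The removed disk has mass m = M·(r/R)² = (0.174)(0.0858/0.447)² = 0.0064107 kg (same uniform areal density).
Its moment of inertia about the rotation axis (parallel-axis theorem): I_hole = (1/2)mr² + md² = (1/2)(0.0064107)(0.0858)² + (0.0064107)(0.168)² = 0.00020453 kg·m².
Treating the hole as negative mass, I = I₀ − I_hole = 0.017383 − 0.00020453 = 0.017179 kg·m².

0.0172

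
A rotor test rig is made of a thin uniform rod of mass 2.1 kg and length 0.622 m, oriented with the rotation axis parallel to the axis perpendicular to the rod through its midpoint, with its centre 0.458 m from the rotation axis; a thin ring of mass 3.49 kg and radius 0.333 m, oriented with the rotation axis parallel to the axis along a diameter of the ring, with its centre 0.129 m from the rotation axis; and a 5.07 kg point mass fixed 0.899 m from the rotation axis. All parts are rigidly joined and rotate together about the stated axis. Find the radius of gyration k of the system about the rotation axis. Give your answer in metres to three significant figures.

Thin rod: I_cm = (1/12)ML² = (1/12)(2.1)(0.622)² = 0.067705 kg m^2; centre at d = 0.458 m, so I = I_cm + Md² gives I = 0.067705 + (2.1)(0.458)² = 0.50821 kg m^2.
Thin ring: I_cm = (1/2)MR² = (1/2)(3.49)(0.333)² = 0.1935 kg m^2; centre at d = 0.129 m, so I = I_cm + Md² gives I = 0.1935 + (3.49)(0.129)² = 0.25158 kg m^2.
Point mass: I_cm = 0; centre at d = 0.899 m, so I = I_cm + Md² gives I = 0 + (5.07)(0.899)² = 4.0976 kg m^2.
Total I = 4.8574 kg m^2; total mass M = 10.66 kg.
k = √(I/M) = √(4.8574/10.66) = 0.67503 m.

0.675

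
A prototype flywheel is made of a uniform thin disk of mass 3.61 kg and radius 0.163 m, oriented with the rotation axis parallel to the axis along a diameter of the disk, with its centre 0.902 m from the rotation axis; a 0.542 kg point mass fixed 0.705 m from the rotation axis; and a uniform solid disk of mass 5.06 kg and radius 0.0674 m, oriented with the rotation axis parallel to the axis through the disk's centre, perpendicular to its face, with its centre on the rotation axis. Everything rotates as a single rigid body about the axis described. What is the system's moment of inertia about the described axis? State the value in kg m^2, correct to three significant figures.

3.24

Thin disk: I_cm = (1/4)MR² = (1/4)(3.61)(0.163)² = 0.023979 kg m^2; centre at d = 0.902 m, so I = I_cm + Md² gives I = 0.023979 + (3.61)(0.902)² = 2.9611 kg m^2.
Point mass: I_cm = 0; centre at d = 0.705 m, so I = I_cm + Md² gives I = 0 + (0.542)(0.705)² = 0.26939 kg m^2.
Solid disk: I_cm = (1/2)MR² = (1/2)(5.06)(0.0674)² = 0.011493 kg m^2; axis through the centre, so I = 0.011493 kg m^2.
Total I = 2.9611 + 0.26939 + 0.011493 = 3.242 kg m^2.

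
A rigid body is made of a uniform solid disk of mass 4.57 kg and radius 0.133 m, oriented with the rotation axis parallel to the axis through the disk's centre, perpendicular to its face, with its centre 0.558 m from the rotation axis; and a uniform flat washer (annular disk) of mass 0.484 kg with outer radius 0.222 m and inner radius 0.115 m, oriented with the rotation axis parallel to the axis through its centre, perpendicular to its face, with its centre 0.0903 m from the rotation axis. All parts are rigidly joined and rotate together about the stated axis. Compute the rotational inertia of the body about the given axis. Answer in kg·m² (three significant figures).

Solid disk: I_cm = (1/2)MR² = (1/2)(4.57)(0.133)² = 0.040419 kg·m²; centre at d = 0.558 m, so I = I_cm + Md² gives I = 0.040419 + (4.57)(0.558)² = 1.4634 kg·m².
Annular disk: I_cm = (1/2)M(R²+r²) = (1/2)(0.484)[(0.222)² + (0.115)²] = 0.015127 kg·m²; centre at d = 0.0903 m, so I = I_cm + Md² gives I = 0.015127 + (0.484)(0.0903)² = 0.019074 kg·m².
Total I = 1.4634 + 0.019074 = 1.4824 kg·m².

1.48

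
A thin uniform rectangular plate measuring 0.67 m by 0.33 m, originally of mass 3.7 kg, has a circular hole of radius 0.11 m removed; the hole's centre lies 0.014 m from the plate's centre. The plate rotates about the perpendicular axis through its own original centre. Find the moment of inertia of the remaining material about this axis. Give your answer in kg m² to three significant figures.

Unpierced body about its centre: I₀ = (1/12)M(a²+b²) = (1/12)(3.7)[(0.67)² + (0.33)²] = 0.17199 kg m².
The removed disk has mass m = M·πr²/(ab) = (3.7)·π(0.11)²/(0.67·0.33) = 0.63613 kg (same uniform areal density).
Its moment of inertia about the rotation axis (parallel-axis theorem): I_hole = (1/2)mr² + md² = (1/2)(0.63613)(0.11)² + (0.63613)(0.014)² = 0.0039733 kg m².
Treating the hole as negative mass, I = I₀ − I_hole = 0.17199 − 0.0039733 = 0.16802 kg m².

0.168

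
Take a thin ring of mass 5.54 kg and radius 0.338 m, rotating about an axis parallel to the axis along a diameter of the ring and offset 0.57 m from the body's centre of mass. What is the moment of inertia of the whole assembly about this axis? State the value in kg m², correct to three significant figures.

2.12

I_cm = (1/2)MR² = (1/2)(5.54)(0.338)² = 0.31646 kg m²; centre at d = 0.57 m, so I = I_cm + Md² gives I = 0.31646 + (5.54)(0.57)² = 2.1164 kg m².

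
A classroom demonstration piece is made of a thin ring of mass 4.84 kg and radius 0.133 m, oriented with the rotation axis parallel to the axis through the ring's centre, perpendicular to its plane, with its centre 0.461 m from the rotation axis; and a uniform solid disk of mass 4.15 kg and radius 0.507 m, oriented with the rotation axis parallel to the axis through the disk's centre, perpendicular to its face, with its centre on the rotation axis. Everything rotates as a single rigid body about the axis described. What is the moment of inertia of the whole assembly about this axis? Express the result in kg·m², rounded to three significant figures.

1.65

Thin ring: I_cm = MR² = (4.84)(0.133)² = 0.085615 kg·m²; centre at d = 0.461 m, so I = I_cm + Md² gives I = 0.085615 + (4.84)(0.461)² = 1.1142 kg·m².
Solid disk: I_cm = (1/2)MR² = (1/2)(4.15)(0.507)² = 0.53338 kg·m²; axis through the centre, so I = 0.53338 kg·m².
Total I = 1.1142 + 0.53338 = 1.6476 kg·m².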